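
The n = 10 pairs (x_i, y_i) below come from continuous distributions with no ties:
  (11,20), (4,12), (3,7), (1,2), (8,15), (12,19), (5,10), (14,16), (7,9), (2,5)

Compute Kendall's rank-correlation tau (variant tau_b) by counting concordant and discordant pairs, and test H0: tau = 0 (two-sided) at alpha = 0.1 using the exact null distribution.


Step 1: Enumerate the 45 unordered pairs (i,j) with i<j and classify each by sign(x_j-x_i) * sign(y_j-y_i).
  (1,2):dx=-7,dy=-8->C; (1,3):dx=-8,dy=-13->C; (1,4):dx=-10,dy=-18->C; (1,5):dx=-3,dy=-5->C
  (1,6):dx=+1,dy=-1->D; (1,7):dx=-6,dy=-10->C; (1,8):dx=+3,dy=-4->D; (1,9):dx=-4,dy=-11->C
  (1,10):dx=-9,dy=-15->C; (2,3):dx=-1,dy=-5->C; (2,4):dx=-3,dy=-10->C; (2,5):dx=+4,dy=+3->C
  (2,6):dx=+8,dy=+7->C; (2,7):dx=+1,dy=-2->D; (2,8):dx=+10,dy=+4->C; (2,9):dx=+3,dy=-3->D
  (2,10):dx=-2,dy=-7->C; (3,4):dx=-2,dy=-5->C; (3,5):dx=+5,dy=+8->C; (3,6):dx=+9,dy=+12->C
  (3,7):dx=+2,dy=+3->C; (3,8):dx=+11,dy=+9->C; (3,9):dx=+4,dy=+2->C; (3,10):dx=-1,dy=-2->C
  (4,5):dx=+7,dy=+13->C; (4,6):dx=+11,dy=+17->C; (4,7):dx=+4,dy=+8->C; (4,8):dx=+13,dy=+14->C
  (4,9):dx=+6,dy=+7->C; (4,10):dx=+1,dy=+3->C; (5,6):dx=+4,dy=+4->C; (5,7):dx=-3,dy=-5->C
  (5,8):dx=+6,dy=+1->C; (5,9):dx=-1,dy=-6->C; (5,10):dx=-6,dy=-10->C; (6,7):dx=-7,dy=-9->C
  (6,8):dx=+2,dy=-3->D; (6,9):dx=-5,dy=-10->C; (6,10):dx=-10,dy=-14->C; (7,8):dx=+9,dy=+6->C
  (7,9):dx=+2,dy=-1->D; (7,10):dx=-3,dy=-5->C; (8,9):dx=-7,dy=-7->C; (8,10):dx=-12,dy=-11->C
  (9,10):dx=-5,dy=-4->C
Step 2: C = 39, D = 6, total pairs = 45.
Step 3: tau = (C - D)/(n(n-1)/2) = (39 - 6)/45 = 0.733333.
Step 4: Exact two-sided p-value (enumerate n! = 3628800 permutations of y under H0): p = 0.002213.
Step 5: alpha = 0.1. reject H0.

tau_b = 0.7333 (C=39, D=6), p = 0.002213, reject H0.


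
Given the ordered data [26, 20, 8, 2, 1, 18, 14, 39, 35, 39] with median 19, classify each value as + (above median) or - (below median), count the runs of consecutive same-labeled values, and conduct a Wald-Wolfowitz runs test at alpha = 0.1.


Step 1: Compute median = 19; label A = above, B = below.
Labels in order: AABBBBBAAA  (n_A = 5, n_B = 5)
Step 2: Count runs R = 3.
Step 3: Under H0 (random ordering), E[R] = 2*n_A*n_B/(n_A+n_B) + 1 = 2*5*5/10 + 1 = 6.0000.
        Var[R] = 2*n_A*n_B*(2*n_A*n_B - n_A - n_B) / ((n_A+n_B)^2 * (n_A+n_B-1)) = 2000/900 = 2.2222.
        SD[R] = 1.4907.
Step 4: Continuity-corrected z = (R + 0.5 - E[R]) / SD[R] = (3 + 0.5 - 6.0000) / 1.4907 = -1.6771.
Step 5: Two-sided p-value via normal approximation = 2*(1 - Phi(|z|)) = 0.093533.
Step 6: alpha = 0.1. reject H0.

R = 3, z = -1.6771, p = 0.093533, reject H0.


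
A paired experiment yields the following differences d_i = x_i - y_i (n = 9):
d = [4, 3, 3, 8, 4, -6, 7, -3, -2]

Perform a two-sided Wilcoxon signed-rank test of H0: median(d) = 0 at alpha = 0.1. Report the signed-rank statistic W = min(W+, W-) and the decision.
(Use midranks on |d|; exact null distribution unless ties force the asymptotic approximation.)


Step 1: Drop any zero differences (none here) and take |d_i|.
|d| = [4, 3, 3, 8, 4, 6, 7, 3, 2]
Step 2: Midrank |d_i| (ties get averaged ranks).
ranks: |4|->5.5, |3|->3, |3|->3, |8|->9, |4|->5.5, |6|->7, |7|->8, |3|->3, |2|->1
Step 3: Attach original signs; sum ranks with positive sign and with negative sign.
W+ = 5.5 + 3 + 3 + 9 + 5.5 + 8 = 34
W- = 7 + 3 + 1 = 11
(Check: W+ + W- = 45 should equal n(n+1)/2 = 45.)
Step 4: Test statistic W = min(W+, W-) = 11.
Step 5: Ties in |d|, so use the tie-corrected normal approximation.
        E[W] = n(n+1)/4 = 9*10/4 = 22.5.
        Tie groups: |d|=3 (t=3), |d|=4 (t=2); sum(t^3 - t) = 30.
        Var[W] = n(n+1)(2n+1)/24 - sum(t^3-t)/48 = 1710/24 - 30/48 = 70.625.
        z = (W - E[W]) / sqrt(Var[W]) = (11 - 22.5) / 8.4039 = -1.3684.
        Two-sided p = 2*Phi(z) = 0.171181.
Step 6: alpha = 0.1. fail to reject H0.

W+ = 34, W- = 11, W = min = 11, p = 0.171181, fail to reject H0.


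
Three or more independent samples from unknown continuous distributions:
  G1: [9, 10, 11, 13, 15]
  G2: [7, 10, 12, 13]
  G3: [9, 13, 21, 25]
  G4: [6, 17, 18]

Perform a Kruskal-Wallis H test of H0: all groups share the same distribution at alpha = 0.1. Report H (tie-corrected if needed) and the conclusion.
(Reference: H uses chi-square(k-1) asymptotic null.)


Step 1: Combine all N = 16 observations and assign midranks.
sorted (value, group, rank): (6,G4,1), (7,G2,2), (9,G1,3.5), (9,G3,3.5), (10,G1,5.5), (10,G2,5.5), (11,G1,7), (12,G2,8), (13,G1,10), (13,G2,10), (13,G3,10), (15,G1,12), (17,G4,13), (18,G4,14), (21,G3,15), (25,G3,16)
Step 2: Sum ranks within each group.
R_1 = 38 (n_1 = 5)
R_2 = 25.5 (n_2 = 4)
R_3 = 44.5 (n_3 = 4)
R_4 = 28 (n_4 = 3)
Step 3: H = 12/(N(N+1)) * sum(R_i^2/n_i) - 3(N+1)
     = 12/(16*17) * (38^2/5 + 25.5^2/4 + 44.5^2/4 + 28^2/3) - 3*17
     = 0.044118 * 1207.76 - 51
     = 2.283456.
Step 4: Ties present; correction factor C = 1 - 36/(16^3 - 16) = 0.991176. Corrected H = 2.283456 / 0.991176 = 2.303783.
Step 5: Under H0, H ~ chi^2(3); p-value = 0.511796.
Step 6: alpha = 0.1. fail to reject H0.

H = 2.3038, df = 3, p = 0.511796, fail to reject H0.


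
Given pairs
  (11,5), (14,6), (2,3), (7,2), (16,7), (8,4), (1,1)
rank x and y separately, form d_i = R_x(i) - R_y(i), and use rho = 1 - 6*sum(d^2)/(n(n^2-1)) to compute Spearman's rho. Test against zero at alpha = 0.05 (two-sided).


Step 1: Rank x and y separately (midranks; no ties here).
rank(x): 11->5, 14->6, 2->2, 7->3, 16->7, 8->4, 1->1
rank(y): 5->5, 6->6, 3->3, 2->2, 7->7, 4->4, 1->1
Step 2: d_i = R_x(i) - R_y(i); compute d_i^2.
  (5-5)^2=0, (6-6)^2=0, (2-3)^2=1, (3-2)^2=1, (7-7)^2=0, (4-4)^2=0, (1-1)^2=0
sum(d^2) = 2.
Step 3: rho = 1 - 6*2 / (7*(7^2 - 1)) = 1 - 12/336 = 0.964286.
Step 4: Under H0, t = rho * sqrt((n-2)/(1-rho^2)) = 8.1408 ~ t(5).
Step 5: Two-sided p-value from the t-distribution with 5 df = 0.000454.
Step 6: alpha = 0.05. reject H0.

rho = 0.9643, p = 0.000454, reject H0 at alpha = 0.05.


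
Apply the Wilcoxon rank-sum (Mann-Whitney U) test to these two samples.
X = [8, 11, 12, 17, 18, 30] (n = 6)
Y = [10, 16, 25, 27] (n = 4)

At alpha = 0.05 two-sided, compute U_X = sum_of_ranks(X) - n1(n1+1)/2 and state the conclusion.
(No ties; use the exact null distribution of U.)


Step 1: Combine and sort all 10 observations; assign midranks.
sorted (value, group): (8,X), (10,Y), (11,X), (12,X), (16,Y), (17,X), (18,X), (25,Y), (27,Y), (30,X)
ranks: 8->1, 10->2, 11->3, 12->4, 16->5, 17->6, 18->7, 25->8, 27->9, 30->10
Step 2: Rank sum for X: R1 = 1 + 3 + 4 + 6 + 7 + 10 = 31.
Step 3: U_X = R1 - n1(n1+1)/2 = 31 - 6*7/2 = 31 - 21 = 10.
       U_Y = n1*n2 - U_X = 24 - 10 = 14.
Step 4: No ties, so the exact null distribution of U (based on enumerating the C(10,6) = 210 equally likely rank assignments) gives the two-sided p-value.
Step 5: p-value = 0.761905; compare to alpha = 0.05. fail to reject H0.

U_X = 10, p = 0.761905, fail to reject H0 at alpha = 0.05.


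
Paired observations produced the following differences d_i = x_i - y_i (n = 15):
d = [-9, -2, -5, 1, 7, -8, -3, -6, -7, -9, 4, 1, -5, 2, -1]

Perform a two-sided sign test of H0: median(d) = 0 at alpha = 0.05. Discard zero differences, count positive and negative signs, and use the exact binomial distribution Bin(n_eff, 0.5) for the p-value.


Step 1: Discard zero differences. Original n = 15; n_eff = number of nonzero differences = 15.
Nonzero differences (with sign): -9, -2, -5, +1, +7, -8, -3, -6, -7, -9, +4, +1, -5, +2, -1
Step 2: Count signs: positive = 5, negative = 10.
Step 3: Under H0: P(positive) = 0.5, so the number of positives S ~ Bin(15, 0.5).
Step 4: Two-sided exact p-value = sum of Bin(15,0.5) probabilities at or below the observed probability = 0.301758.
Step 5: alpha = 0.05. fail to reject H0.

n_eff = 15, pos = 5, neg = 10, p = 0.301758, fail to reject H0.


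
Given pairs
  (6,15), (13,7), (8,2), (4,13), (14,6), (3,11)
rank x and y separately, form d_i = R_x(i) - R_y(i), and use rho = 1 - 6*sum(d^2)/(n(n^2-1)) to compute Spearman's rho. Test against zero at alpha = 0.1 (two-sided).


Step 1: Rank x and y separately (midranks; no ties here).
rank(x): 6->3, 13->5, 8->4, 4->2, 14->6, 3->1
rank(y): 15->6, 7->3, 2->1, 13->5, 6->2, 11->4
Step 2: d_i = R_x(i) - R_y(i); compute d_i^2.
  (3-6)^2=9, (5-3)^2=4, (4-1)^2=9, (2-5)^2=9, (6-2)^2=16, (1-4)^2=9
sum(d^2) = 56.
Step 3: rho = 1 - 6*56 / (6*(6^2 - 1)) = 1 - 336/210 = -0.600000.
Step 4: Under H0, t = rho * sqrt((n-2)/(1-rho^2)) = -1.5000 ~ t(4).
Step 5: Two-sided p-value from the t-distribution with 4 df = 0.208000.
Step 6: alpha = 0.1. fail to reject H0.

rho = -0.6000, p = 0.208000, fail to reject H0 at alpha = 0.1.


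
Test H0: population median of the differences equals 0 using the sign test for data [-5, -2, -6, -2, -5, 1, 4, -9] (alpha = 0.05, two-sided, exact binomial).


Step 1: Discard zero differences. Original n = 8; n_eff = number of nonzero differences = 8.
Nonzero differences (with sign): -5, -2, -6, -2, -5, +1, +4, -9
Step 2: Count signs: positive = 2, negative = 6.
Step 3: Under H0: P(positive) = 0.5, so the number of positives S ~ Bin(8, 0.5).
Step 4: Two-sided exact p-value = sum of Bin(8,0.5) probabilities at or below the observed probability = 0.289062.
Step 5: alpha = 0.05. fail to reject H0.

n_eff = 8, pos = 2, neg = 6, p = 0.289062, fail to reject H0.


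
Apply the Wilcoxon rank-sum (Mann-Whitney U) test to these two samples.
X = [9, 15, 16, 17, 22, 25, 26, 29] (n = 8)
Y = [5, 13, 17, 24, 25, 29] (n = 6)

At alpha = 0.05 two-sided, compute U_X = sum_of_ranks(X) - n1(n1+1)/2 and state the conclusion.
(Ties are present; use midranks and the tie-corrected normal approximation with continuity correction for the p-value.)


Step 1: Combine and sort all 14 observations; assign midranks.
sorted (value, group): (5,Y), (9,X), (13,Y), (15,X), (16,X), (17,X), (17,Y), (22,X), (24,Y), (25,X), (25,Y), (26,X), (29,X), (29,Y)
ranks: 5->1, 9->2, 13->3, 15->4, 16->5, 17->6.5, 17->6.5, 22->8, 24->9, 25->10.5, 25->10.5, 26->12, 29->13.5, 29->13.5
Step 2: Rank sum for X: R1 = 2 + 4 + 5 + 6.5 + 8 + 10.5 + 12 + 13.5 = 61.5.
Step 3: U_X = R1 - n1(n1+1)/2 = 61.5 - 8*9/2 = 61.5 - 36 = 25.5.
       U_Y = n1*n2 - U_X = 48 - 25.5 = 22.5.
Step 4: Ties are present, so use the tie-corrected normal approximation (with continuity correction) for the p-value.
Step 5: p-value = 0.896941; compare to alpha = 0.05. fail to reject H0.

U_X = 25.5, p = 0.896941, fail to reject H0 at alpha = 0.05.


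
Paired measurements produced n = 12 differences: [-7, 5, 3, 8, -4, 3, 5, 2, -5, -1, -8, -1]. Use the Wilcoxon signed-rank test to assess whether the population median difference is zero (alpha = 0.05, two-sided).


Step 1: Drop any zero differences (none here) and take |d_i|.
|d| = [7, 5, 3, 8, 4, 3, 5, 2, 5, 1, 8, 1]
Step 2: Midrank |d_i| (ties get averaged ranks).
ranks: |7|->10, |5|->8, |3|->4.5, |8|->11.5, |4|->6, |3|->4.5, |5|->8, |2|->3, |5|->8, |1|->1.5, |8|->11.5, |1|->1.5
Step 3: Attach original signs; sum ranks with positive sign and with negative sign.
W+ = 8 + 4.5 + 11.5 + 4.5 + 8 + 3 = 39.5
W- = 10 + 6 + 8 + 1.5 + 11.5 + 1.5 = 38.5
(Check: W+ + W- = 78 should equal n(n+1)/2 = 78.)
Step 4: Test statistic W = min(W+, W-) = 38.5.
Step 5: Ties in |d|, so use the tie-corrected normal approximation.
        E[W] = n(n+1)/4 = 12*13/4 = 39.
        Tie groups: |d|=1 (t=2), |d|=3 (t=2), |d|=5 (t=3), |d|=8 (t=2); sum(t^3 - t) = 42.
        Var[W] = n(n+1)(2n+1)/24 - sum(t^3-t)/48 = 3900/24 - 42/48 = 161.625.
        z = (W - E[W]) / sqrt(Var[W]) = (38.5 - 39) / 12.7132 = -0.0393.
        Two-sided p = 2*Phi(z) = 0.968628.
Step 6: alpha = 0.05. fail to reject H0.

W+ = 39.5, W- = 38.5, W = min = 38.5, p = 0.968628, fail to reject H0.


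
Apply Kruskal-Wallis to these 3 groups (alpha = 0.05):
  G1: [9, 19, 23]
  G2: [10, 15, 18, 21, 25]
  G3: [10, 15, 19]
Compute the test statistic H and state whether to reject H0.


Step 1: Combine all N = 11 observations and assign midranks.
sorted (value, group, rank): (9,G1,1), (10,G2,2.5), (10,G3,2.5), (15,G2,4.5), (15,G3,4.5), (18,G2,6), (19,G1,7.5), (19,G3,7.5), (21,G2,9), (23,G1,10), (25,G2,11)
Step 2: Sum ranks within each group.
R_1 = 18.5 (n_1 = 3)
R_2 = 33 (n_2 = 5)
R_3 = 14.5 (n_3 = 3)
Step 3: H = 12/(N(N+1)) * sum(R_i^2/n_i) - 3(N+1)
     = 12/(11*12) * (18.5^2/3 + 33^2/5 + 14.5^2/3) - 3*12
     = 0.090909 * 401.967 - 36
     = 0.542424.
Step 4: Ties present; correction factor C = 1 - 18/(11^3 - 11) = 0.986364. Corrected H = 0.542424 / 0.986364 = 0.549923.
Step 5: Under H0, H ~ chi^2(2); p-value = 0.759601.
Step 6: alpha = 0.05. fail to reject H0.

H = 0.5499, df = 2, p = 0.759601, fail to reject H0.


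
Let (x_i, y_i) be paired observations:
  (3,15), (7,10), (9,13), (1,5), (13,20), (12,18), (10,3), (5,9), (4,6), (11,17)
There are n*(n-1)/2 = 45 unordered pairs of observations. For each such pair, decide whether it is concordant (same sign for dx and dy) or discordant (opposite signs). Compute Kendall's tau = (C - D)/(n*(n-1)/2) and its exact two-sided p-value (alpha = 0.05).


Step 1: Enumerate the 45 unordered pairs (i,j) with i<j and classify each by sign(x_j-x_i) * sign(y_j-y_i).
  (1,2):dx=+4,dy=-5->D; (1,3):dx=+6,dy=-2->D; (1,4):dx=-2,dy=-10->C; (1,5):dx=+10,dy=+5->C
  (1,6):dx=+9,dy=+3->C; (1,7):dx=+7,dy=-12->D; (1,8):dx=+2,dy=-6->D; (1,9):dx=+1,dy=-9->D
  (1,10):dx=+8,dy=+2->C; (2,3):dx=+2,dy=+3->C; (2,4):dx=-6,dy=-5->C; (2,5):dx=+6,dy=+10->C
  (2,6):dx=+5,dy=+8->C; (2,7):dx=+3,dy=-7->D; (2,8):dx=-2,dy=-1->C; (2,9):dx=-3,dy=-4->C
  (2,10):dx=+4,dy=+7->C; (3,4):dx=-8,dy=-8->C; (3,5):dx=+4,dy=+7->C; (3,6):dx=+3,dy=+5->C
  (3,7):dx=+1,dy=-10->D; (3,8):dx=-4,dy=-4->C; (3,9):dx=-5,dy=-7->C; (3,10):dx=+2,dy=+4->C
  (4,5):dx=+12,dy=+15->C; (4,6):dx=+11,dy=+13->C; (4,7):dx=+9,dy=-2->D; (4,8):dx=+4,dy=+4->C
  (4,9):dx=+3,dy=+1->C; (4,10):dx=+10,dy=+12->C; (5,6):dx=-1,dy=-2->C; (5,7):dx=-3,dy=-17->C
  (5,8):dx=-8,dy=-11->C; (5,9):dx=-9,dy=-14->C; (5,10):dx=-2,dy=-3->C; (6,7):dx=-2,dy=-15->C
  (6,8):dx=-7,dy=-9->C; (6,9):dx=-8,dy=-12->C; (6,10):dx=-1,dy=-1->C; (7,8):dx=-5,dy=+6->D
  (7,9):dx=-6,dy=+3->D; (7,10):dx=+1,dy=+14->C; (8,9):dx=-1,dy=-3->C; (8,10):dx=+6,dy=+8->C
  (9,10):dx=+7,dy=+11->C
Step 2: C = 35, D = 10, total pairs = 45.
Step 3: tau = (C - D)/(n(n-1)/2) = (35 - 10)/45 = 0.555556.
Step 4: Exact two-sided p-value (enumerate n! = 3628800 permutations of y under H0): p = 0.028609.
Step 5: alpha = 0.05. reject H0.

tau_b = 0.5556 (C=35, D=10), p = 0.028609, reject H0.


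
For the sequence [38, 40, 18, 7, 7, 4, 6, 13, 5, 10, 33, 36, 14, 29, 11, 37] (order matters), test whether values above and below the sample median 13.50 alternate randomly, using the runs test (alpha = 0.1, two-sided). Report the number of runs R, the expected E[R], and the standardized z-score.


Step 1: Compute median = 13.50; label A = above, B = below.
Labels in order: AAABBBBBBBAAAABA  (n_A = 8, n_B = 8)
Step 2: Count runs R = 5.
Step 3: Under H0 (random ordering), E[R] = 2*n_A*n_B/(n_A+n_B) + 1 = 2*8*8/16 + 1 = 9.0000.
        Var[R] = 2*n_A*n_B*(2*n_A*n_B - n_A - n_B) / ((n_A+n_B)^2 * (n_A+n_B-1)) = 14336/3840 = 3.7333.
        SD[R] = 1.9322.
Step 4: Continuity-corrected z = (R + 0.5 - E[R]) / SD[R] = (5 + 0.5 - 9.0000) / 1.9322 = -1.8114.
Step 5: Two-sided p-value via normal approximation = 2*(1 - Phi(|z|)) = 0.070076.
Step 6: alpha = 0.1. reject H0.

R = 5, z = -1.8114, p = 0.070076, reject H0.


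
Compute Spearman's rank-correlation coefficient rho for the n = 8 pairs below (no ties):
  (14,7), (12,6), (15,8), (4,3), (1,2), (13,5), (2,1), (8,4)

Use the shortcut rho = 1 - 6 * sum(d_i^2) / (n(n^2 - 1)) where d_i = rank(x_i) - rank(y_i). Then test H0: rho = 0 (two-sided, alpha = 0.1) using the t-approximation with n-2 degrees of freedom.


Step 1: Rank x and y separately (midranks; no ties here).
rank(x): 14->7, 12->5, 15->8, 4->3, 1->1, 13->6, 2->2, 8->4
rank(y): 7->7, 6->6, 8->8, 3->3, 2->2, 5->5, 1->1, 4->4
Step 2: d_i = R_x(i) - R_y(i); compute d_i^2.
  (7-7)^2=0, (5-6)^2=1, (8-8)^2=0, (3-3)^2=0, (1-2)^2=1, (6-5)^2=1, (2-1)^2=1, (4-4)^2=0
sum(d^2) = 4.
Step 3: rho = 1 - 6*4 / (8*(8^2 - 1)) = 1 - 24/504 = 0.952381.
Step 4: Under H0, t = rho * sqrt((n-2)/(1-rho^2)) = 7.6509 ~ t(6).
Step 5: Two-sided p-value from the t-distribution with 6 df = 0.000260.
Step 6: alpha = 0.1. reject H0.

rho = 0.9524, p = 0.000260, reject H0 at alpha = 0.1.


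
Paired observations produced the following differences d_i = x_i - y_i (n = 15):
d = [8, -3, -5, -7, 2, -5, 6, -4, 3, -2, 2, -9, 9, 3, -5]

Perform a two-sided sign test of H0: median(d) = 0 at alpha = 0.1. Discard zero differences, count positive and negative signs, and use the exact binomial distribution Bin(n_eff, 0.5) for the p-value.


Step 1: Discard zero differences. Original n = 15; n_eff = number of nonzero differences = 15.
Nonzero differences (with sign): +8, -3, -5, -7, +2, -5, +6, -4, +3, -2, +2, -9, +9, +3, -5
Step 2: Count signs: positive = 7, negative = 8.
Step 3: Under H0: P(positive) = 0.5, so the number of positives S ~ Bin(15, 0.5).
Step 4: Two-sided exact p-value = sum of Bin(15,0.5) probabilities at or below the observed probability = 1.000000.
Step 5: alpha = 0.1. fail to reject H0.

n_eff = 15, pos = 7, neg = 8, p = 1.000000, fail to reject H0.


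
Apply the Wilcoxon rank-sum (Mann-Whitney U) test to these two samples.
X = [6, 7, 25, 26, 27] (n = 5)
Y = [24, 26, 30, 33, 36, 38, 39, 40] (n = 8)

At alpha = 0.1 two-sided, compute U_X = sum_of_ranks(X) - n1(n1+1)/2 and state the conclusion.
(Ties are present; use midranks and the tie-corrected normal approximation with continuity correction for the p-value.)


Step 1: Combine and sort all 13 observations; assign midranks.
sorted (value, group): (6,X), (7,X), (24,Y), (25,X), (26,X), (26,Y), (27,X), (30,Y), (33,Y), (36,Y), (38,Y), (39,Y), (40,Y)
ranks: 6->1, 7->2, 24->3, 25->4, 26->5.5, 26->5.5, 27->7, 30->8, 33->9, 36->10, 38->11, 39->12, 40->13
Step 2: Rank sum for X: R1 = 1 + 2 + 4 + 5.5 + 7 = 19.5.
Step 3: U_X = R1 - n1(n1+1)/2 = 19.5 - 5*6/2 = 19.5 - 15 = 4.5.
       U_Y = n1*n2 - U_X = 40 - 4.5 = 35.5.
Step 4: Ties are present, so use the tie-corrected normal approximation (with continuity correction) for the p-value.
Step 5: p-value = 0.027892; compare to alpha = 0.1. reject H0.

U_X = 4.5, p = 0.027892, reject H0 at alpha = 0.1.


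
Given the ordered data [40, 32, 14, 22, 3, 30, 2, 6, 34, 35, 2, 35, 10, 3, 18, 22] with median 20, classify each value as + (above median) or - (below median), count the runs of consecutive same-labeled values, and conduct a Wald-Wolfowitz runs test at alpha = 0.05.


Step 1: Compute median = 20; label A = above, B = below.
Labels in order: AABABABBAABABBBA  (n_A = 8, n_B = 8)
Step 2: Count runs R = 11.
Step 3: Under H0 (random ordering), E[R] = 2*n_A*n_B/(n_A+n_B) + 1 = 2*8*8/16 + 1 = 9.0000.
        Var[R] = 2*n_A*n_B*(2*n_A*n_B - n_A - n_B) / ((n_A+n_B)^2 * (n_A+n_B-1)) = 14336/3840 = 3.7333.
        SD[R] = 1.9322.
Step 4: Continuity-corrected z = (R - 0.5 - E[R]) / SD[R] = (11 - 0.5 - 9.0000) / 1.9322 = 0.7763.
Step 5: Two-sided p-value via normal approximation = 2*(1 - Phi(|z|)) = 0.437558.
Step 6: alpha = 0.05. fail to reject H0.

R = 11, z = 0.7763, p = 0.437558, fail to reject H0.


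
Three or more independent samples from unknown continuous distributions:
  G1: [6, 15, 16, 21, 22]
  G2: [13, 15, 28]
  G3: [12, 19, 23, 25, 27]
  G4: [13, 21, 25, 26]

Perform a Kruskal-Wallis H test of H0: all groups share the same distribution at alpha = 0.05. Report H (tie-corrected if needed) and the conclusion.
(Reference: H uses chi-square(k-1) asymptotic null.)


Step 1: Combine all N = 17 observations and assign midranks.
sorted (value, group, rank): (6,G1,1), (12,G3,2), (13,G2,3.5), (13,G4,3.5), (15,G1,5.5), (15,G2,5.5), (16,G1,7), (19,G3,8), (21,G1,9.5), (21,G4,9.5), (22,G1,11), (23,G3,12), (25,G3,13.5), (25,G4,13.5), (26,G4,15), (27,G3,16), (28,G2,17)
Step 2: Sum ranks within each group.
R_1 = 34 (n_1 = 5)
R_2 = 26 (n_2 = 3)
R_3 = 51.5 (n_3 = 5)
R_4 = 41.5 (n_4 = 4)
Step 3: H = 12/(N(N+1)) * sum(R_i^2/n_i) - 3(N+1)
     = 12/(17*18) * (34^2/5 + 26^2/3 + 51.5^2/5 + 41.5^2/4) - 3*18
     = 0.039216 * 1417.55 - 54
     = 1.590033.
Step 4: Ties present; correction factor C = 1 - 24/(17^3 - 17) = 0.995098. Corrected H = 1.590033 / 0.995098 = 1.597865.
Step 5: Under H0, H ~ chi^2(3); p-value = 0.659874.
Step 6: alpha = 0.05. fail to reject H0.

H = 1.5979, df = 3, p = 0.659874, fail to reject H0.


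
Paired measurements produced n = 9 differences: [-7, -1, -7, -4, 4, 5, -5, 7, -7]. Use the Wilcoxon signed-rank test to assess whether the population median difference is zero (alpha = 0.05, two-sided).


Step 1: Drop any zero differences (none here) and take |d_i|.
|d| = [7, 1, 7, 4, 4, 5, 5, 7, 7]
Step 2: Midrank |d_i| (ties get averaged ranks).
ranks: |7|->7.5, |1|->1, |7|->7.5, |4|->2.5, |4|->2.5, |5|->4.5, |5|->4.5, |7|->7.5, |7|->7.5
Step 3: Attach original signs; sum ranks with positive sign and with negative sign.
W+ = 2.5 + 4.5 + 7.5 = 14.5
W- = 7.5 + 1 + 7.5 + 2.5 + 4.5 + 7.5 = 30.5
(Check: W+ + W- = 45 should equal n(n+1)/2 = 45.)
Step 4: Test statistic W = min(W+, W-) = 14.5.
Step 5: Ties in |d|, so use the tie-corrected normal approximation.
        E[W] = n(n+1)/4 = 9*10/4 = 22.5.
        Tie groups: |d|=4 (t=2), |d|=5 (t=2), |d|=7 (t=4); sum(t^3 - t) = 72.
        Var[W] = n(n+1)(2n+1)/24 - sum(t^3-t)/48 = 1710/24 - 72/48 = 69.75.
        z = (W - E[W]) / sqrt(Var[W]) = (14.5 - 22.5) / 8.3516 = -0.9579.
        Two-sided p = 2*Phi(z) = 0.338116.
Step 6: alpha = 0.05. fail to reject H0.

W+ = 14.5, W- = 30.5, W = min = 14.5, p = 0.338116, fail to reject H0.


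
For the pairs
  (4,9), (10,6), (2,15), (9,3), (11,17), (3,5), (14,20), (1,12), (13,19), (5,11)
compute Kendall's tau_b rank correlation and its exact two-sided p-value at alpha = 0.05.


Step 1: Enumerate the 45 unordered pairs (i,j) with i<j and classify each by sign(x_j-x_i) * sign(y_j-y_i).
  (1,2):dx=+6,dy=-3->D; (1,3):dx=-2,dy=+6->D; (1,4):dx=+5,dy=-6->D; (1,5):dx=+7,dy=+8->C
  (1,6):dx=-1,dy=-4->C; (1,7):dx=+10,dy=+11->C; (1,8):dx=-3,dy=+3->D; (1,9):dx=+9,dy=+10->C
  (1,10):dx=+1,dy=+2->C; (2,3):dx=-8,dy=+9->D; (2,4):dx=-1,dy=-3->C; (2,5):dx=+1,dy=+11->C
  (2,6):dx=-7,dy=-1->C; (2,7):dx=+4,dy=+14->C; (2,8):dx=-9,dy=+6->D; (2,9):dx=+3,dy=+13->C
  (2,10):dx=-5,dy=+5->D; (3,4):dx=+7,dy=-12->D; (3,5):dx=+9,dy=+2->C; (3,6):dx=+1,dy=-10->D
  (3,7):dx=+12,dy=+5->C; (3,8):dx=-1,dy=-3->C; (3,9):dx=+11,dy=+4->C; (3,10):dx=+3,dy=-4->D
  (4,5):dx=+2,dy=+14->C; (4,6):dx=-6,dy=+2->D; (4,7):dx=+5,dy=+17->C; (4,8):dx=-8,dy=+9->D
  (4,9):dx=+4,dy=+16->C; (4,10):dx=-4,dy=+8->D; (5,6):dx=-8,dy=-12->C; (5,7):dx=+3,dy=+3->C
  (5,8):dx=-10,dy=-5->C; (5,9):dx=+2,dy=+2->C; (5,10):dx=-6,dy=-6->C; (6,7):dx=+11,dy=+15->C
  (6,8):dx=-2,dy=+7->D; (6,9):dx=+10,dy=+14->C; (6,10):dx=+2,dy=+6->C; (7,8):dx=-13,dy=-8->C
  (7,9):dx=-1,dy=-1->C; (7,10):dx=-9,dy=-9->C; (8,9):dx=+12,dy=+7->C; (8,10):dx=+4,dy=-1->D
  (9,10):dx=-8,dy=-8->C
Step 2: C = 30, D = 15, total pairs = 45.
Step 3: tau = (C - D)/(n(n-1)/2) = (30 - 15)/45 = 0.333333.
Step 4: Exact two-sided p-value (enumerate n! = 3628800 permutations of y under H0): p = 0.216373.
Step 5: alpha = 0.05. fail to reject H0.

tau_b = 0.3333 (C=30, D=15), p = 0.216373, fail to reject H0.


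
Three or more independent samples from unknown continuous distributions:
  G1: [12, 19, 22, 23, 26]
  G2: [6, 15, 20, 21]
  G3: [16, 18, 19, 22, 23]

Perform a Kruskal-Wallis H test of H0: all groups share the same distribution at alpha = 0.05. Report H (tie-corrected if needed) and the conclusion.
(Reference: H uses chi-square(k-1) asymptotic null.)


Step 1: Combine all N = 14 observations and assign midranks.
sorted (value, group, rank): (6,G2,1), (12,G1,2), (15,G2,3), (16,G3,4), (18,G3,5), (19,G1,6.5), (19,G3,6.5), (20,G2,8), (21,G2,9), (22,G1,10.5), (22,G3,10.5), (23,G1,12.5), (23,G3,12.5), (26,G1,14)
Step 2: Sum ranks within each group.
R_1 = 45.5 (n_1 = 5)
R_2 = 21 (n_2 = 4)
R_3 = 38.5 (n_3 = 5)
Step 3: H = 12/(N(N+1)) * sum(R_i^2/n_i) - 3(N+1)
     = 12/(14*15) * (45.5^2/5 + 21^2/4 + 38.5^2/5) - 3*15
     = 0.057143 * 820.75 - 45
     = 1.900000.
Step 4: Ties present; correction factor C = 1 - 18/(14^3 - 14) = 0.993407. Corrected H = 1.900000 / 0.993407 = 1.912611.
Step 5: Under H0, H ~ chi^2(2); p-value = 0.384310.
Step 6: alpha = 0.05. fail to reject H0.

H = 1.9126, df = 2, p = 0.384310, fail to reject H0.


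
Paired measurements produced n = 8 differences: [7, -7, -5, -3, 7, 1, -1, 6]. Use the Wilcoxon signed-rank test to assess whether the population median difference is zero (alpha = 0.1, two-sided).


Step 1: Drop any zero differences (none here) and take |d_i|.
|d| = [7, 7, 5, 3, 7, 1, 1, 6]
Step 2: Midrank |d_i| (ties get averaged ranks).
ranks: |7|->7, |7|->7, |5|->4, |3|->3, |7|->7, |1|->1.5, |1|->1.5, |6|->5
Step 3: Attach original signs; sum ranks with positive sign and with negative sign.
W+ = 7 + 7 + 1.5 + 5 = 20.5
W- = 7 + 4 + 3 + 1.5 = 15.5
(Check: W+ + W- = 36 should equal n(n+1)/2 = 36.)
Step 4: Test statistic W = min(W+, W-) = 15.5.
Step 5: Ties in |d|, so use the tie-corrected normal approximation.
        E[W] = n(n+1)/4 = 8*9/4 = 18.
        Tie groups: |d|=1 (t=2), |d|=7 (t=3); sum(t^3 - t) = 30.
        Var[W] = n(n+1)(2n+1)/24 - sum(t^3-t)/48 = 1224/24 - 30/48 = 50.375.
        z = (W - E[W]) / sqrt(Var[W]) = (15.5 - 18) / 7.0975 = -0.3522.
        Two-sided p = 2*Phi(z) = 0.724662.
Step 6: alpha = 0.1. fail to reject H0.

W+ = 20.5, W- = 15.5, W = min = 15.5, p = 0.724662, fail to reject H0.


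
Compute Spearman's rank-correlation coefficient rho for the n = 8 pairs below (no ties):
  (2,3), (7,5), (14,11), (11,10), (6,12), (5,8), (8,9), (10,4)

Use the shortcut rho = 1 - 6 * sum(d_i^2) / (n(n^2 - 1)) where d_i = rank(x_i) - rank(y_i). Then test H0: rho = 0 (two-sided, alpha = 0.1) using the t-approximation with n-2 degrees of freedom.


Step 1: Rank x and y separately (midranks; no ties here).
rank(x): 2->1, 7->4, 14->8, 11->7, 6->3, 5->2, 8->5, 10->6
rank(y): 3->1, 5->3, 11->7, 10->6, 12->8, 8->4, 9->5, 4->2
Step 2: d_i = R_x(i) - R_y(i); compute d_i^2.
  (1-1)^2=0, (4-3)^2=1, (8-7)^2=1, (7-6)^2=1, (3-8)^2=25, (2-4)^2=4, (5-5)^2=0, (6-2)^2=16
sum(d^2) = 48.
Step 3: rho = 1 - 6*48 / (8*(8^2 - 1)) = 1 - 288/504 = 0.428571.
Step 4: Under H0, t = rho * sqrt((n-2)/(1-rho^2)) = 1.1619 ~ t(6).
Step 5: Two-sided p-value from the t-distribution with 6 df = 0.289403.
Step 6: alpha = 0.1. fail to reject H0.

rho = 0.4286, p = 0.289403, fail to reject H0 at alpha = 0.1.


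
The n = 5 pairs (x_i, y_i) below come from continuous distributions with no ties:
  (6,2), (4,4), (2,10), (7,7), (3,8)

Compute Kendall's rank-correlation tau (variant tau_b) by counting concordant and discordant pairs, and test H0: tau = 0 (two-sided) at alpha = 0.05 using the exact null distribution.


Step 1: Enumerate the 10 unordered pairs (i,j) with i<j and classify each by sign(x_j-x_i) * sign(y_j-y_i).
  (1,2):dx=-2,dy=+2->D; (1,3):dx=-4,dy=+8->D; (1,4):dx=+1,dy=+5->C; (1,5):dx=-3,dy=+6->D
  (2,3):dx=-2,dy=+6->D; (2,4):dx=+3,dy=+3->C; (2,5):dx=-1,dy=+4->D; (3,4):dx=+5,dy=-3->D
  (3,5):dx=+1,dy=-2->D; (4,5):dx=-4,dy=+1->D
Step 2: C = 2, D = 8, total pairs = 10.
Step 3: tau = (C - D)/(n(n-1)/2) = (2 - 8)/10 = -0.600000.
Step 4: Exact two-sided p-value (enumerate n! = 120 permutations of y under H0): p = 0.233333.
Step 5: alpha = 0.05. fail to reject H0.

tau_b = -0.6000 (C=2, D=8), p = 0.233333, fail to reject H0.


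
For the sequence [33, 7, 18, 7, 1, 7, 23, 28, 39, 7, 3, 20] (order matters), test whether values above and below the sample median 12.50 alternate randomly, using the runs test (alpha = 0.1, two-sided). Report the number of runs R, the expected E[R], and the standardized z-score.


Step 1: Compute median = 12.50; label A = above, B = below.
Labels in order: ABABBBAAABBA  (n_A = 6, n_B = 6)
Step 2: Count runs R = 7.
Step 3: Under H0 (random ordering), E[R] = 2*n_A*n_B/(n_A+n_B) + 1 = 2*6*6/12 + 1 = 7.0000.
        Var[R] = 2*n_A*n_B*(2*n_A*n_B - n_A - n_B) / ((n_A+n_B)^2 * (n_A+n_B-1)) = 4320/1584 = 2.7273.
        SD[R] = 1.6514.
Step 4: R = E[R], so z = 0 with no continuity correction.
Step 5: Two-sided p-value via normal approximation = 2*(1 - Phi(|z|)) = 1.000000.
Step 6: alpha = 0.1. fail to reject H0.

R = 7, z = 0.0000, p = 1.000000, fail to reject H0.


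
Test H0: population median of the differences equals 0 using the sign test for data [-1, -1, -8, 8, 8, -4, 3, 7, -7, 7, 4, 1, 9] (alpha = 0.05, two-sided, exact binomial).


Step 1: Discard zero differences. Original n = 13; n_eff = number of nonzero differences = 13.
Nonzero differences (with sign): -1, -1, -8, +8, +8, -4, +3, +7, -7, +7, +4, +1, +9
Step 2: Count signs: positive = 8, negative = 5.
Step 3: Under H0: P(positive) = 0.5, so the number of positives S ~ Bin(13, 0.5).
Step 4: Two-sided exact p-value = sum of Bin(13,0.5) probabilities at or below the observed probability = 0.581055.
Step 5: alpha = 0.05. fail to reject H0.

n_eff = 13, pos = 8, neg = 5, p = 0.581055, fail to reject H0.


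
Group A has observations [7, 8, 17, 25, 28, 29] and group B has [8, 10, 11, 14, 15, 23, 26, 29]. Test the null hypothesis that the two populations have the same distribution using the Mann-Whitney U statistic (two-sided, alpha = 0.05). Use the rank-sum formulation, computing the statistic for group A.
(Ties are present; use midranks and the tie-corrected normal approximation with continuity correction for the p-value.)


Step 1: Combine and sort all 14 observations; assign midranks.
sorted (value, group): (7,X), (8,X), (8,Y), (10,Y), (11,Y), (14,Y), (15,Y), (17,X), (23,Y), (25,X), (26,Y), (28,X), (29,X), (29,Y)
ranks: 7->1, 8->2.5, 8->2.5, 10->4, 11->5, 14->6, 15->7, 17->8, 23->9, 25->10, 26->11, 28->12, 29->13.5, 29->13.5
Step 2: Rank sum for X: R1 = 1 + 2.5 + 8 + 10 + 12 + 13.5 = 47.
Step 3: U_X = R1 - n1(n1+1)/2 = 47 - 6*7/2 = 47 - 21 = 26.
       U_Y = n1*n2 - U_X = 48 - 26 = 22.
Step 4: Ties are present, so use the tie-corrected normal approximation (with continuity correction) for the p-value.
Step 5: p-value = 0.846116; compare to alpha = 0.05. fail to reject H0.

U_X = 26, p = 0.846116, fail to reject H0 at alpha = 0.05.


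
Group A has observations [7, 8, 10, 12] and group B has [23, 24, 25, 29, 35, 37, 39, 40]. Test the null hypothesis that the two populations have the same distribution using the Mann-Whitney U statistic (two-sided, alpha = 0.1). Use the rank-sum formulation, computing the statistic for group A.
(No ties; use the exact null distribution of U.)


Step 1: Combine and sort all 12 observations; assign midranks.
sorted (value, group): (7,X), (8,X), (10,X), (12,X), (23,Y), (24,Y), (25,Y), (29,Y), (35,Y), (37,Y), (39,Y), (40,Y)
ranks: 7->1, 8->2, 10->3, 12->4, 23->5, 24->6, 25->7, 29->8, 35->9, 37->10, 39->11, 40->12
Step 2: Rank sum for X: R1 = 1 + 2 + 3 + 4 = 10.
Step 3: U_X = R1 - n1(n1+1)/2 = 10 - 4*5/2 = 10 - 10 = 0.
       U_Y = n1*n2 - U_X = 32 - 0 = 32.
Step 4: No ties, so the exact null distribution of U (based on enumerating the C(12,4) = 495 equally likely rank assignments) gives the two-sided p-value.
Step 5: p-value = 0.004040; compare to alpha = 0.1. reject H0.

U_X = 0, p = 0.004040, reject H0 at alpha = 0.1.


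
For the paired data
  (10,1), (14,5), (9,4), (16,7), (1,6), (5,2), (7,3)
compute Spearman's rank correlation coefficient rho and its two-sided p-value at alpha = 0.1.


Step 1: Rank x and y separately (midranks; no ties here).
rank(x): 10->5, 14->6, 9->4, 16->7, 1->1, 5->2, 7->3
rank(y): 1->1, 5->5, 4->4, 7->7, 6->6, 2->2, 3->3
Step 2: d_i = R_x(i) - R_y(i); compute d_i^2.
  (5-1)^2=16, (6-5)^2=1, (4-4)^2=0, (7-7)^2=0, (1-6)^2=25, (2-2)^2=0, (3-3)^2=0
sum(d^2) = 42.
Step 3: rho = 1 - 6*42 / (7*(7^2 - 1)) = 1 - 252/336 = 0.250000.
Step 4: Under H0, t = rho * sqrt((n-2)/(1-rho^2)) = 0.5774 ~ t(5).
Step 5: Two-sided p-value from the t-distribution with 5 df = 0.588724.
Step 6: alpha = 0.1. fail to reject H0.

rho = 0.2500, p = 0.588724, fail to reject H0 at alpha = 0.1.


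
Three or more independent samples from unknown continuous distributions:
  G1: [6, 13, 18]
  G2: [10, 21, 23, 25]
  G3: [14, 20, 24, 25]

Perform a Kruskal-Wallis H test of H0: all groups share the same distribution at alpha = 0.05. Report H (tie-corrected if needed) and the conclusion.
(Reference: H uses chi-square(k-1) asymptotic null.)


Step 1: Combine all N = 11 observations and assign midranks.
sorted (value, group, rank): (6,G1,1), (10,G2,2), (13,G1,3), (14,G3,4), (18,G1,5), (20,G3,6), (21,G2,7), (23,G2,8), (24,G3,9), (25,G2,10.5), (25,G3,10.5)
Step 2: Sum ranks within each group.
R_1 = 9 (n_1 = 3)
R_2 = 27.5 (n_2 = 4)
R_3 = 29.5 (n_3 = 4)
Step 3: H = 12/(N(N+1)) * sum(R_i^2/n_i) - 3(N+1)
     = 12/(11*12) * (9^2/3 + 27.5^2/4 + 29.5^2/4) - 3*12
     = 0.090909 * 433.625 - 36
     = 3.420455.
Step 4: Ties present; correction factor C = 1 - 6/(11^3 - 11) = 0.995455. Corrected H = 3.420455 / 0.995455 = 3.436073.
Step 5: Under H0, H ~ chi^2(2); p-value = 0.179418.
Step 6: alpha = 0.05. fail to reject H0.

H = 3.4361, df = 2, p = 0.179418, fail to reject H0.


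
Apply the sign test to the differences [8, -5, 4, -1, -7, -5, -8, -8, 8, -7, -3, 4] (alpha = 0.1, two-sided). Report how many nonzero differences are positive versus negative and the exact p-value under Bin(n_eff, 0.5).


Step 1: Discard zero differences. Original n = 12; n_eff = number of nonzero differences = 12.
Nonzero differences (with sign): +8, -5, +4, -1, -7, -5, -8, -8, +8, -7, -3, +4
Step 2: Count signs: positive = 4, negative = 8.
Step 3: Under H0: P(positive) = 0.5, so the number of positives S ~ Bin(12, 0.5).
Step 4: Two-sided exact p-value = sum of Bin(12,0.5) probabilities at or below the observed probability = 0.387695.
Step 5: alpha = 0.1. fail to reject H0.

n_eff = 12, pos = 4, neg = 8, p = 0.387695, fail to reject H0.


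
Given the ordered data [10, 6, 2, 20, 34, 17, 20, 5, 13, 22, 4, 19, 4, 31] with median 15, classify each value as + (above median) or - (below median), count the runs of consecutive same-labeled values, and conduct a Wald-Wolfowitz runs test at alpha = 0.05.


Step 1: Compute median = 15; label A = above, B = below.
Labels in order: BBBAAAABBABABA  (n_A = 7, n_B = 7)
Step 2: Count runs R = 8.
Step 3: Under H0 (random ordering), E[R] = 2*n_A*n_B/(n_A+n_B) + 1 = 2*7*7/14 + 1 = 8.0000.
        Var[R] = 2*n_A*n_B*(2*n_A*n_B - n_A - n_B) / ((n_A+n_B)^2 * (n_A+n_B-1)) = 8232/2548 = 3.2308.
        SD[R] = 1.7974.
Step 4: R = E[R], so z = 0 with no continuity correction.
Step 5: Two-sided p-value via normal approximation = 2*(1 - Phi(|z|)) = 1.000000.
Step 6: alpha = 0.05. fail to reject H0.

R = 8, z = 0.0000, p = 1.000000, fail to reject H0.


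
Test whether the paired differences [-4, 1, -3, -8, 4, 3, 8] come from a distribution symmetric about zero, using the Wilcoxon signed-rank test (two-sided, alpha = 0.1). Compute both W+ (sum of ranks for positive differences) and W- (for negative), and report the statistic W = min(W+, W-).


Step 1: Drop any zero differences (none here) and take |d_i|.
|d| = [4, 1, 3, 8, 4, 3, 8]
Step 2: Midrank |d_i| (ties get averaged ranks).
ranks: |4|->4.5, |1|->1, |3|->2.5, |8|->6.5, |4|->4.5, |3|->2.5, |8|->6.5
Step 3: Attach original signs; sum ranks with positive sign and with negative sign.
W+ = 1 + 4.5 + 2.5 + 6.5 = 14.5
W- = 4.5 + 2.5 + 6.5 = 13.5
(Check: W+ + W- = 28 should equal n(n+1)/2 = 28.)
Step 4: Test statistic W = min(W+, W-) = 13.5.
Step 5: Ties in |d|, so use the tie-corrected normal approximation.
        E[W] = n(n+1)/4 = 7*8/4 = 14.
        Tie groups: |d|=3 (t=2), |d|=4 (t=2), |d|=8 (t=2); sum(t^3 - t) = 18.
        Var[W] = n(n+1)(2n+1)/24 - sum(t^3-t)/48 = 840/24 - 18/48 = 34.625.
        z = (W - E[W]) / sqrt(Var[W]) = (13.5 - 14) / 5.8843 = -0.0850.
        Two-sided p = 2*Phi(z) = 0.932284.
Step 6: alpha = 0.1. fail to reject H0.

W+ = 14.5, W- = 13.5, W = min = 13.5, p = 0.932284, fail to reject H0.


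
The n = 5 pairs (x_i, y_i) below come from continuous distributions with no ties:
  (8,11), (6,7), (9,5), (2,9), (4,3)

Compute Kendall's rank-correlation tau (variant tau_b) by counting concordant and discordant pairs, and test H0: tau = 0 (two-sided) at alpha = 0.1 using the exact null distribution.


Step 1: Enumerate the 10 unordered pairs (i,j) with i<j and classify each by sign(x_j-x_i) * sign(y_j-y_i).
  (1,2):dx=-2,dy=-4->C; (1,3):dx=+1,dy=-6->D; (1,4):dx=-6,dy=-2->C; (1,5):dx=-4,dy=-8->C
  (2,3):dx=+3,dy=-2->D; (2,4):dx=-4,dy=+2->D; (2,5):dx=-2,dy=-4->C; (3,4):dx=-7,dy=+4->D
  (3,5):dx=-5,dy=-2->C; (4,5):dx=+2,dy=-6->D
Step 2: C = 5, D = 5, total pairs = 10.
Step 3: tau = (C - D)/(n(n-1)/2) = (5 - 5)/10 = 0.000000.
Step 4: Exact two-sided p-value (enumerate n! = 120 permutations of y under H0): p = 1.000000.
Step 5: alpha = 0.1. fail to reject H0.

tau_b = 0.0000 (C=5, D=5), p = 1.000000, fail to reject H0.


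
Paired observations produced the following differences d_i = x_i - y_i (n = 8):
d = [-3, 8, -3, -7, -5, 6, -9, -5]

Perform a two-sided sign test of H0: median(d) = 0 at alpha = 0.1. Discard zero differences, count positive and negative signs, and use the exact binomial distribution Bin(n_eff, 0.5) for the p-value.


Step 1: Discard zero differences. Original n = 8; n_eff = number of nonzero differences = 8.
Nonzero differences (with sign): -3, +8, -3, -7, -5, +6, -9, -5
Step 2: Count signs: positive = 2, negative = 6.
Step 3: Under H0: P(positive) = 0.5, so the number of positives S ~ Bin(8, 0.5).
Step 4: Two-sided exact p-value = sum of Bin(8,0.5) probabilities at or below the observed probability = 0.289062.
Step 5: alpha = 0.1. fail to reject H0.

n_eff = 8, pos = 2, neg = 6, p = 0.289062, fail to reject H0.


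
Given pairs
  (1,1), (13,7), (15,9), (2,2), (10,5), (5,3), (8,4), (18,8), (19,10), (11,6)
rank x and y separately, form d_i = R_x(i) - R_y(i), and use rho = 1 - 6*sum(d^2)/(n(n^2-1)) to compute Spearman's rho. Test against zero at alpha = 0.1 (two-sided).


Step 1: Rank x and y separately (midranks; no ties here).
rank(x): 1->1, 13->7, 15->8, 2->2, 10->5, 5->3, 8->4, 18->9, 19->10, 11->6
rank(y): 1->1, 7->7, 9->9, 2->2, 5->5, 3->3, 4->4, 8->8, 10->10, 6->6
Step 2: d_i = R_x(i) - R_y(i); compute d_i^2.
  (1-1)^2=0, (7-7)^2=0, (8-9)^2=1, (2-2)^2=0, (5-5)^2=0, (3-3)^2=0, (4-4)^2=0, (9-8)^2=1, (10-10)^2=0, (6-6)^2=0
sum(d^2) = 2.
Step 3: rho = 1 - 6*2 / (10*(10^2 - 1)) = 1 - 12/990 = 0.987879.
Step 4: Under H0, t = rho * sqrt((n-2)/(1-rho^2)) = 18.0003 ~ t(8).
Step 5: Two-sided p-value from the t-distribution with 8 df = 0.000000.
Step 6: alpha = 0.1. reject H0.

rho = 0.9879, p = 0.000000, reject H0 at alpha = 0.1.


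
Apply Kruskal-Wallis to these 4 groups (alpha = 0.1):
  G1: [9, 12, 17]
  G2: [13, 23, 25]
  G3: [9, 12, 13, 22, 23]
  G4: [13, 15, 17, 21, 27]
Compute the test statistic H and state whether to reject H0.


Step 1: Combine all N = 16 observations and assign midranks.
sorted (value, group, rank): (9,G1,1.5), (9,G3,1.5), (12,G1,3.5), (12,G3,3.5), (13,G2,6), (13,G3,6), (13,G4,6), (15,G4,8), (17,G1,9.5), (17,G4,9.5), (21,G4,11), (22,G3,12), (23,G2,13.5), (23,G3,13.5), (25,G2,15), (27,G4,16)
Step 2: Sum ranks within each group.
R_1 = 14.5 (n_1 = 3)
R_2 = 34.5 (n_2 = 3)
R_3 = 36.5 (n_3 = 5)
R_4 = 50.5 (n_4 = 5)
Step 3: H = 12/(N(N+1)) * sum(R_i^2/n_i) - 3(N+1)
     = 12/(16*17) * (14.5^2/3 + 34.5^2/3 + 36.5^2/5 + 50.5^2/5) - 3*17
     = 0.044118 * 1243.33 - 51
     = 3.852941.
Step 4: Ties present; correction factor C = 1 - 48/(16^3 - 16) = 0.988235. Corrected H = 3.852941 / 0.988235 = 3.898810.
Step 5: Under H0, H ~ chi^2(3); p-value = 0.272600.
Step 6: alpha = 0.1. fail to reject H0.

H = 3.8988, df = 3, p = 0.272600, fail to reject H0.


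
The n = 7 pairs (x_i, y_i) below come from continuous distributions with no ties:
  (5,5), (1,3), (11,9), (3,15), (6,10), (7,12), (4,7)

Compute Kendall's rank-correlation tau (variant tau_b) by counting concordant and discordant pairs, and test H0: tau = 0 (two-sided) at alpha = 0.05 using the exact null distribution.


Step 1: Enumerate the 21 unordered pairs (i,j) with i<j and classify each by sign(x_j-x_i) * sign(y_j-y_i).
  (1,2):dx=-4,dy=-2->C; (1,3):dx=+6,dy=+4->C; (1,4):dx=-2,dy=+10->D; (1,5):dx=+1,dy=+5->C
  (1,6):dx=+2,dy=+7->C; (1,7):dx=-1,dy=+2->D; (2,3):dx=+10,dy=+6->C; (2,4):dx=+2,dy=+12->C
  (2,5):dx=+5,dy=+7->C; (2,6):dx=+6,dy=+9->C; (2,7):dx=+3,dy=+4->C; (3,4):dx=-8,dy=+6->D
  (3,5):dx=-5,dy=+1->D; (3,6):dx=-4,dy=+3->D; (3,7):dx=-7,dy=-2->C; (4,5):dx=+3,dy=-5->D
  (4,6):dx=+4,dy=-3->D; (4,7):dx=+1,dy=-8->D; (5,6):dx=+1,dy=+2->C; (5,7):dx=-2,dy=-3->C
  (6,7):dx=-3,dy=-5->C
Step 2: C = 13, D = 8, total pairs = 21.
Step 3: tau = (C - D)/(n(n-1)/2) = (13 - 8)/21 = 0.238095.
Step 4: Exact two-sided p-value (enumerate n! = 5040 permutations of y under H0): p = 0.561905.
Step 5: alpha = 0.05. fail to reject H0.

tau_b = 0.2381 (C=13, D=8), p = 0.561905, fail to reject H0.
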